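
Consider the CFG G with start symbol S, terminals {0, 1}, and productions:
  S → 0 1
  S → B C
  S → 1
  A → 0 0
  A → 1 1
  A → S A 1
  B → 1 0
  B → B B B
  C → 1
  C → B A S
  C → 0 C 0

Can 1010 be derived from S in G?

no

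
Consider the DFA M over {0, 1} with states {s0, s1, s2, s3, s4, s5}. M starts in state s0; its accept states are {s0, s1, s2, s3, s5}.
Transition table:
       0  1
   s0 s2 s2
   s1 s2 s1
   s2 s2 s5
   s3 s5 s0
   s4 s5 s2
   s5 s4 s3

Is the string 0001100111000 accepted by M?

s0 --0--> s2
s2 --0--> s2
s2 --0--> s2
s2 --1--> s5
s5 --1--> s3
s3 --0--> s5
s5 --0--> s4
s4 --1--> s2
s2 --1--> s5
s5 --1--> s3
s3 --0--> s5
s5 --0--> s4
s4 --0--> s5
End in state s5, which is an accepting state.

accepted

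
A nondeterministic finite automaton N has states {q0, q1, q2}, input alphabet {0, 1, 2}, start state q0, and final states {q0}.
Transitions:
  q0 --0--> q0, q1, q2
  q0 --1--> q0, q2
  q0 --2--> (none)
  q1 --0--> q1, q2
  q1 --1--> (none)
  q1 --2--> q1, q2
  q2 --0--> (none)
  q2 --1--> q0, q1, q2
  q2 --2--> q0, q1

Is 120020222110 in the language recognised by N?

accepted

Start: {q0}
read 1: {q0, q2}
read 2: {q0, q1}
read 0: {q0, q1, q2}
read 0: {q0, q1, q2}
read 2: {q0, q1, q2}
read 0: {q0, q1, q2}
read 2: {q0, q1, q2}
read 2: {q0, q1, q2}
read 2: {q0, q1, q2}
read 1: {q0, q1, q2}
read 1: {q0, q1, q2}
read 0: {q0, q1, q2}
Reachable ∩ accepting = {q0} — nonempty.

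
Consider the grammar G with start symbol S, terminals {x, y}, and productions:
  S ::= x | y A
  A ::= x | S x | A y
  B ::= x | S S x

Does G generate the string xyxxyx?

no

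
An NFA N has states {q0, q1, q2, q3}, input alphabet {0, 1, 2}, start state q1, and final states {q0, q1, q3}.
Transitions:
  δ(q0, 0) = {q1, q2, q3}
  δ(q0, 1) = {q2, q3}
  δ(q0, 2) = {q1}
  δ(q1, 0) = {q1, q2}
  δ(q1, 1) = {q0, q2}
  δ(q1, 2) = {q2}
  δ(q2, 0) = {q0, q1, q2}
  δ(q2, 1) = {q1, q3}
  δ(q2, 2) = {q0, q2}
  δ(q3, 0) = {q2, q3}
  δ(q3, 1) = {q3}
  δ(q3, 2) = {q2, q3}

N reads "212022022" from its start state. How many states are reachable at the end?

Start: {q1}
read 2: {q2}
read 1: {q1, q3}
read 2: {q2, q3}
read 0: {q0, q1, q2, q3}
read 2: {q0, q1, q2, q3}
read 2: {q0, q1, q2, q3}
read 0: {q0, q1, q2, q3}
read 2: {q0, q1, q2, q3}
read 2: {q0, q1, q2, q3}
Final reachable set {q0, q1, q2, q3} has 4 states.

4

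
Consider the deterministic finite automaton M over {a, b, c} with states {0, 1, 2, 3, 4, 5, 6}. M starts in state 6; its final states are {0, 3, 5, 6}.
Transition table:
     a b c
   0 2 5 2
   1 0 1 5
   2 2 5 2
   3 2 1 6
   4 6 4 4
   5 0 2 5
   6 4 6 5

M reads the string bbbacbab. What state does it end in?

6

6 --b--> 6
6 --b--> 6
6 --b--> 6
6 --a--> 4
4 --c--> 4
4 --b--> 4
4 --a--> 6
6 --b--> 6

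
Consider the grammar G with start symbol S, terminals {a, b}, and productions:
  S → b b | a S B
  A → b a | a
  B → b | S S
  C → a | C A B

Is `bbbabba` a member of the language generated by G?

no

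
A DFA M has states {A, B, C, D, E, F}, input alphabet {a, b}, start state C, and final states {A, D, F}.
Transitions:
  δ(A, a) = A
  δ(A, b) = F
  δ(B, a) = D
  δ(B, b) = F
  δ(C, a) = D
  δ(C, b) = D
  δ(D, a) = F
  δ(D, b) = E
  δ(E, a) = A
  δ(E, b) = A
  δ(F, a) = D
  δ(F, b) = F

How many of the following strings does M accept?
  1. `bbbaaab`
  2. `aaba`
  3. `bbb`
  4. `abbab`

`bbbaaab`: accepted
`aaba`: accepted
`bbb`: accepted
`abbab`: accepted

4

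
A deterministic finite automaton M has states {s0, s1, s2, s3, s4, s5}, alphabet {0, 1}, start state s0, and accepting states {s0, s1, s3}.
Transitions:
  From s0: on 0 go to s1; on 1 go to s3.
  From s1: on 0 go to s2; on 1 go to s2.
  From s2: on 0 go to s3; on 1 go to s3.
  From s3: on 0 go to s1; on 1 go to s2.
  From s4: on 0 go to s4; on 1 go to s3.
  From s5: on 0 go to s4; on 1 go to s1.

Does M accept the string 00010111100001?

s0 --0--> s1
s1 --0--> s2
s2 --0--> s3
s3 --1--> s2
s2 --0--> s3
s3 --1--> s2
s2 --1--> s3
s3 --1--> s2
s2 --1--> s3
s3 --0--> s1
s1 --0--> s2
s2 --0--> s3
s3 --0--> s1
s1 --1--> s2
End in state s2, which is not an accepting state.

rejected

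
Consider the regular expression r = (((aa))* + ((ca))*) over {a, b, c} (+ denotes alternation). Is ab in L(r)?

Neither ((aa))* nor ((ca))* matches ab.

no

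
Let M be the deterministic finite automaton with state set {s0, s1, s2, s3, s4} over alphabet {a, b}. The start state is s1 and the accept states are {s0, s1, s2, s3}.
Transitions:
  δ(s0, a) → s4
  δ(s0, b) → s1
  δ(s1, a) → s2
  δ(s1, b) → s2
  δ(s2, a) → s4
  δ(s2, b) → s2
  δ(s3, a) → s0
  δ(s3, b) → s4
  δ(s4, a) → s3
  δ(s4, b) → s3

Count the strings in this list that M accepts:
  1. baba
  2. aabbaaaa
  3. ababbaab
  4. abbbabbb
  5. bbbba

4

baba: accepted
aabbaaaa: accepted
ababbaab: accepted
abbbabbb: accepted
bbbba: rejected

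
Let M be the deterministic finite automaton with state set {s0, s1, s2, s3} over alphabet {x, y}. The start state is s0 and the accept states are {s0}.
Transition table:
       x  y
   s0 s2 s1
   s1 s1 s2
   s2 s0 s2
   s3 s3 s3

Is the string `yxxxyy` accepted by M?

rejected

s0 --y--> s1
s1 --x--> s1
s1 --x--> s1
s1 --x--> s1
s1 --y--> s2
s2 --y--> s2
End in state s2, which is not an accepting state.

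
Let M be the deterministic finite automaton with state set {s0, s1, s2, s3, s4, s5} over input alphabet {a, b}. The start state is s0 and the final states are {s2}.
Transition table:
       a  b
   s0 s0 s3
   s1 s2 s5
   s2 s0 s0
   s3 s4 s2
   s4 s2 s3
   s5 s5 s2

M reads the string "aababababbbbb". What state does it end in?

s0 --a--> s0
s0 --a--> s0
s0 --b--> s3
s3 --a--> s4
s4 --b--> s3
s3 --a--> s4
s4 --b--> s3
s3 --a--> s4
s4 --b--> s3
s3 --b--> s2
s2 --b--> s0
s0 --b--> s3
s3 --b--> s2

s2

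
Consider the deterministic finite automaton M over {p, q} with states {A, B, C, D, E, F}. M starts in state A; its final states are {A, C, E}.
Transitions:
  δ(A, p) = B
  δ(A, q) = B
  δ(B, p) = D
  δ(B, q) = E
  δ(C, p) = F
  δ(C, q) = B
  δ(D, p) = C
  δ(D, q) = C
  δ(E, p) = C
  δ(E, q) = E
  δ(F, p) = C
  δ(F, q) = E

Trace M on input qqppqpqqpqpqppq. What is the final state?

A --q--> B
B --q--> E
E --p--> C
C --p--> F
F --q--> E
E --p--> C
C --q--> B
B --q--> E
E --p--> C
C --q--> B
B --p--> D
D --q--> C
C --p--> F
F --p--> C
C --q--> B

B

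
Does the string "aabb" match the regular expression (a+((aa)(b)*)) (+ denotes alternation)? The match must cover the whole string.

yes

The right alternative ((aa)(b)*) matches aabb.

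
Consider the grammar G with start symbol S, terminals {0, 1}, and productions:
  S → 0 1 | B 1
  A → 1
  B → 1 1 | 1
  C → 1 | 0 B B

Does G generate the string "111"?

S ⇒ B1 ⇒ 111

yes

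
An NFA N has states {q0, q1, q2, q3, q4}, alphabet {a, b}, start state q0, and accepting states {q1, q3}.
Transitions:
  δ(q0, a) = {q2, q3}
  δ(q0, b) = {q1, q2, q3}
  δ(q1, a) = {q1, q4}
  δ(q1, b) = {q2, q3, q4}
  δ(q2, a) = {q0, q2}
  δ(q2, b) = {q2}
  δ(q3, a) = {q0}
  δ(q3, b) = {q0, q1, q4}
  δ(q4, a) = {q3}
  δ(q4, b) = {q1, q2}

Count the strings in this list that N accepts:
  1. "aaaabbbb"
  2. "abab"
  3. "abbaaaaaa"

"aaaabbbb": accepted
"abab": accepted
"abbaaaaaa": accepted

3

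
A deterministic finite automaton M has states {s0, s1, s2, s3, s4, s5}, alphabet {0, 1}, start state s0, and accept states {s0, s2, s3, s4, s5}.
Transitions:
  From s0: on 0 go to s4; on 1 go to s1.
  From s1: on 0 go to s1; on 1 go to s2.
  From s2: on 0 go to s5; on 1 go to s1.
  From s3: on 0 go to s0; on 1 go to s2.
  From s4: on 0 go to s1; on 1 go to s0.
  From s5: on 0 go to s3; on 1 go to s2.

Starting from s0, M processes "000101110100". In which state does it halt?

s0 --0--> s4
s4 --0--> s1
s1 --0--> s1
s1 --1--> s2
s2 --0--> s5
s5 --1--> s2
s2 --1--> s1
s1 --1--> s2
s2 --0--> s5
s5 --1--> s2
s2 --0--> s5
s5 --0--> s3

s3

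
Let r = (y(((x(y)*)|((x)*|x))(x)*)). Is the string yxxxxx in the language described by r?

Split as y·xxxxx: y matches y and (((x(y)*)|((x)*|x))(x)*) matches xxxxx.

yes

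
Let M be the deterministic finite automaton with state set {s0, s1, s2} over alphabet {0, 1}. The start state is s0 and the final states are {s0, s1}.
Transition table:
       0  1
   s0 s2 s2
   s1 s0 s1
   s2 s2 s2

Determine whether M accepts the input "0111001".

s0 --0--> s2
s2 --1--> s2
s2 --1--> s2
s2 --1--> s2
s2 --0--> s2
s2 --0--> s2
s2 --1--> s2
End in state s2, which is not an accepting state.

rejected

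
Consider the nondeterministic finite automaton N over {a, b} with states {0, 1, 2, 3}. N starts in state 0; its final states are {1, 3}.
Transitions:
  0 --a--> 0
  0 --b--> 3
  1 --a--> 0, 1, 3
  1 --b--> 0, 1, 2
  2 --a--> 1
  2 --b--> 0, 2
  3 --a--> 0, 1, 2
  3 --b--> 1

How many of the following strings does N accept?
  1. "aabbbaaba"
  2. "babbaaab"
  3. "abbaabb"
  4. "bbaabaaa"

"aabbbaaba": accepted
"babbaaab": accepted
"abbaabb": accepted
"bbaabaaa": accepted

4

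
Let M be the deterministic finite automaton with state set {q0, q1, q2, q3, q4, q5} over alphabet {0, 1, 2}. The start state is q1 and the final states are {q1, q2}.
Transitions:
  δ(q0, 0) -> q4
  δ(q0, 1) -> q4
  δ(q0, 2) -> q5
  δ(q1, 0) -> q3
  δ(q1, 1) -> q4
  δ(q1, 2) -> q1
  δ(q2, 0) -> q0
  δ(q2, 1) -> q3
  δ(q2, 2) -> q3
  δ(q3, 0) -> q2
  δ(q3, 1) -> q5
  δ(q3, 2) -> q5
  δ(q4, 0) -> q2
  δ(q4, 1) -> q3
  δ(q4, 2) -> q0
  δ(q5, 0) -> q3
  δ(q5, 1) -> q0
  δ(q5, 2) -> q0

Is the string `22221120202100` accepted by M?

accepted

q1 --2--> q1
q1 --2--> q1
q1 --2--> q1
q1 --2--> q1
q1 --1--> q4
q4 --1--> q3
q3 --2--> q5
q5 --0--> q3
q3 --2--> q5
q5 --0--> q3
q3 --2--> q5
q5 --1--> q0
q0 --0--> q4
q4 --0--> q2
End in state q2, which is an accepting state.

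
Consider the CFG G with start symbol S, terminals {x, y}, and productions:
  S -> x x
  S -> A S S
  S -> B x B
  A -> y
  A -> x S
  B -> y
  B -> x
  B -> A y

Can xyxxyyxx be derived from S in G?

no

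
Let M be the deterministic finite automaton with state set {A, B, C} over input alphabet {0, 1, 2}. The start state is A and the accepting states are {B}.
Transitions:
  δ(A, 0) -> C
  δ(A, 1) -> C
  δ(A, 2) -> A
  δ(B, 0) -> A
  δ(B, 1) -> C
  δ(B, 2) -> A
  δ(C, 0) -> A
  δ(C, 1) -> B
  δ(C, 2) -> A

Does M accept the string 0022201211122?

A --0--> C
C --0--> A
A --2--> A
A --2--> A
A --2--> A
A --0--> C
C --1--> B
B --2--> A
A --1--> C
C --1--> B
B --1--> C
C --2--> A
A --2--> A
End in state A, which is not an accepting state.

rejected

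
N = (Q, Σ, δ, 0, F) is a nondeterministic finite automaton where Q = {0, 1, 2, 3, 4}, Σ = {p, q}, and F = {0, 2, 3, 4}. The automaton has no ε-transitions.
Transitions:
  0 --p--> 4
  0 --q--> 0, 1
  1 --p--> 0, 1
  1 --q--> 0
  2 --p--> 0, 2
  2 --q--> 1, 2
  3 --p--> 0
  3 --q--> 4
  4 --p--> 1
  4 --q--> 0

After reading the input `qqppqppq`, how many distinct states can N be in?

2

Start: {0}
read q: {0, 1}
read q: {0, 1}
read p: {0, 1, 4}
read p: {0, 1, 4}
read q: {0, 1}
read p: {0, 1, 4}
read p: {0, 1, 4}
read q: {0, 1}
Final reachable set {0, 1} has 2 states.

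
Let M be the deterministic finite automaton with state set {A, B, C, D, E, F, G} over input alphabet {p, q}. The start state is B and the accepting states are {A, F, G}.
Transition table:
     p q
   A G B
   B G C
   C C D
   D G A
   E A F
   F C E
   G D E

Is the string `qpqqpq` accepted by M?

B --q--> C
C --p--> C
C --q--> D
D --q--> A
A --p--> G
G --q--> E
End in state E, which is not an accepting state.

rejected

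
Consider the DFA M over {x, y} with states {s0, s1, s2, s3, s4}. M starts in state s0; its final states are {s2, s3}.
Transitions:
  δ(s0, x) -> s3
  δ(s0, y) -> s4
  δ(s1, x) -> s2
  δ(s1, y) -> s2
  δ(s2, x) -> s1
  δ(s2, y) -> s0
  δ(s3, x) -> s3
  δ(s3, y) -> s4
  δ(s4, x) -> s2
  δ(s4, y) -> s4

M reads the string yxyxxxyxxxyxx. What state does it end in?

s3

s0 --y--> s4
s4 --x--> s2
s2 --y--> s0
s0 --x--> s3
s3 --x--> s3
s3 --x--> s3
s3 --y--> s4
s4 --x--> s2
s2 --x--> s1
s1 --x--> s2
s2 --y--> s0
s0 --x--> s3
s3 --x--> s3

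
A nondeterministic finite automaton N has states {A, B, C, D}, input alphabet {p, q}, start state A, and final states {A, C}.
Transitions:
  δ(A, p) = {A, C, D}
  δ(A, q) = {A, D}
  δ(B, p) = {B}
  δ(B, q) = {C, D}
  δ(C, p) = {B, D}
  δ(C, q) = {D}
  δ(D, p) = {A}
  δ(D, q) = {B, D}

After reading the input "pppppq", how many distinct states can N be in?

Start: {A}
read p: {A, C, D}
read p: {A, B, C, D}
read p: {A, B, C, D}
read p: {A, B, C, D}
read p: {A, B, C, D}
read q: {A, B, C, D}
Final reachable set {A, B, C, D} has 4 states.

4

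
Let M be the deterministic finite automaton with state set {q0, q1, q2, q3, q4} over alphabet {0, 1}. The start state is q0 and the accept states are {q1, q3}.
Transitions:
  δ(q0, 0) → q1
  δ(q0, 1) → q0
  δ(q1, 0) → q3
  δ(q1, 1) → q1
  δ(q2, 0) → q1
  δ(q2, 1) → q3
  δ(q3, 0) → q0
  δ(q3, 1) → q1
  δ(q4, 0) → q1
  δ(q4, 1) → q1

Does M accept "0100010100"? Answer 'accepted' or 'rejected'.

rejected

q0 --0--> q1
q1 --1--> q1
q1 --0--> q3
q3 --0--> q0
q0 --0--> q1
q1 --1--> q1
q1 --0--> q3
q3 --1--> q1
q1 --0--> q3
q3 --0--> q0
End in state q0, which is not an accepting state.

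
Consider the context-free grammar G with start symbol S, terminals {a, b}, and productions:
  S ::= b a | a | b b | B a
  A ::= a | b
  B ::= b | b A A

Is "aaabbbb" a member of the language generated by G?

no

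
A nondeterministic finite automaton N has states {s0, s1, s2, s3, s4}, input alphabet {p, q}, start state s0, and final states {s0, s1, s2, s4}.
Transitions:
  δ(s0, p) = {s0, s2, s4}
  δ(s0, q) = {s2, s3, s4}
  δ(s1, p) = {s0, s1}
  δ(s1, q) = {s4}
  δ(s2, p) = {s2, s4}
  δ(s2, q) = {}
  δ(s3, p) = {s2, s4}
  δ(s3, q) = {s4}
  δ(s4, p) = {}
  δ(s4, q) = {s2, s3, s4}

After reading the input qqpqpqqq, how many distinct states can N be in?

3

Start: {s0}
read q: {s2, s3, s4}
read q: {s2, s3, s4}
read p: {s2, s4}
read q: {s2, s3, s4}
read p: {s2, s4}
read q: {s2, s3, s4}
read q: {s2, s3, s4}
read q: {s2, s3, s4}
Final reachable set {s2, s3, s4} has 3 states.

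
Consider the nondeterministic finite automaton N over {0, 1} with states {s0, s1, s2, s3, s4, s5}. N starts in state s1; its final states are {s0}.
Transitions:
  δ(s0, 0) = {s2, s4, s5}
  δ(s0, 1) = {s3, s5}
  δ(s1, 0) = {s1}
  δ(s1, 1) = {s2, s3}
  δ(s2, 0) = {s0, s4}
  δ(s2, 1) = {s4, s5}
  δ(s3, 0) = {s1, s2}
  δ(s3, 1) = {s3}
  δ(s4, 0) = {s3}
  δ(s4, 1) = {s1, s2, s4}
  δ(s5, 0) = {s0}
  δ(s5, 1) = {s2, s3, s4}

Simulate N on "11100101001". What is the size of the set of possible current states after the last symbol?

Start: {s1}
read 1: {s2, s3}
read 1: {s3, s4, s5}
read 1: {s1, s2, s3, s4}
read 0: {s0, s1, s2, s3, s4}
read 0: {s0, s1, s2, s3, s4, s5}
read 1: {s1, s2, s3, s4, s5}
read 0: {s0, s1, s2, s3, s4}
read 1: {s1, s2, s3, s4, s5}
read 0: {s0, s1, s2, s3, s4}
read 0: {s0, s1, s2, s3, s4, s5}
read 1: {s1, s2, s3, s4, s5}
Final reachable set {s1, s2, s3, s4, s5} has 5 states.

5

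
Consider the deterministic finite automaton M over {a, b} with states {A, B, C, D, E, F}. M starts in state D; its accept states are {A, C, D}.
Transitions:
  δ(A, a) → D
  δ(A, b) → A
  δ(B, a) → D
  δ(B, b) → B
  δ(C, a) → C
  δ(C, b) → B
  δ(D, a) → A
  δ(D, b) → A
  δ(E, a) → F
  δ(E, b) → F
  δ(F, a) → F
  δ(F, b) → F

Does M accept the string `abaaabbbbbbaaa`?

D --a--> A
A --b--> A
A --a--> D
D --a--> A
A --a--> D
D --b--> A
A --b--> A
A --b--> A
A --b--> A
A --b--> A
A --b--> A
A --a--> D
D --a--> A
A --a--> D
End in state D, which is an accepting state.

accepted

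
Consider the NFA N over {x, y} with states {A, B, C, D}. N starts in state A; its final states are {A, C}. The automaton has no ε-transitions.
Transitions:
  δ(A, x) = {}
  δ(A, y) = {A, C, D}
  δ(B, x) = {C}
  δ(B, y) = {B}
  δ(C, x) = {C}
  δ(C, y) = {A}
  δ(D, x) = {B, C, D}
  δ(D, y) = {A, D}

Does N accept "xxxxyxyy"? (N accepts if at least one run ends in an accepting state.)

Start: {A}
read x: {}
The reachable set is empty and stays empty for the remaining 7 symbols.
Reachable ∩ accepting = {} — empty.

rejected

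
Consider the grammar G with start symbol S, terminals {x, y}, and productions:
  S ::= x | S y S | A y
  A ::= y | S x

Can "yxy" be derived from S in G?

no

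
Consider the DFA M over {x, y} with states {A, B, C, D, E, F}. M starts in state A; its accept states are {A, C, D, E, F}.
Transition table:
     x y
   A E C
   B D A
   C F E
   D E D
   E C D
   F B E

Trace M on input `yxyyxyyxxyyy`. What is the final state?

A --y--> C
C --x--> F
F --y--> E
E --y--> D
D --x--> E
E --y--> D
D --y--> D
D --x--> E
E --x--> C
C --y--> E
E --y--> D
D --y--> D

D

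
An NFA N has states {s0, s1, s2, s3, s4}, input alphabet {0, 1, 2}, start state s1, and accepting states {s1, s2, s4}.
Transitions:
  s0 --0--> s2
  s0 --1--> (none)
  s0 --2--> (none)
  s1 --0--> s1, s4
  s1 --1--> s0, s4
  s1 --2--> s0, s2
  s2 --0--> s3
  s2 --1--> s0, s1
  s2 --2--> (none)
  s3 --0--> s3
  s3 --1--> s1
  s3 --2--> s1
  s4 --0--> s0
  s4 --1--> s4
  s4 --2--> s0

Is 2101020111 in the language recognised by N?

accepted

Start: {s1}
read 2: {s0, s2}
read 1: {s0, s1}
read 0: {s1, s2, s4}
read 1: {s0, s1, s4}
read 0: {s0, s1, s2, s4}
read 2: {s0, s2}
read 0: {s2, s3}
read 1: {s0, s1}
read 1: {s0, s4}
read 1: {s4}
Reachable ∩ accepting = {s4} — nonempty.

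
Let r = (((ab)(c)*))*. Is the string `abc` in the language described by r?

yes

Split into 1 piece abc; each matches ((ab)(c)*).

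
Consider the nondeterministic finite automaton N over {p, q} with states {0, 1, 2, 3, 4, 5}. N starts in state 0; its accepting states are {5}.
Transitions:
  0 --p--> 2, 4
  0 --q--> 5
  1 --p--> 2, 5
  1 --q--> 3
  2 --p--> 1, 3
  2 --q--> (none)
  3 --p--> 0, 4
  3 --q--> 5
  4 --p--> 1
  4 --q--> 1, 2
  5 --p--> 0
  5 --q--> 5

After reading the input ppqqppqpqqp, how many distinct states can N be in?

Start: {0}
read p: {2, 4}
read p: {1, 3}
read q: {3, 5}
read q: {5}
read p: {0}
read p: {2, 4}
read q: {1, 2}
read p: {1, 2, 3, 5}
read q: {3, 5}
read q: {5}
read p: {0}
Final reachable set {0} has 1 state.

1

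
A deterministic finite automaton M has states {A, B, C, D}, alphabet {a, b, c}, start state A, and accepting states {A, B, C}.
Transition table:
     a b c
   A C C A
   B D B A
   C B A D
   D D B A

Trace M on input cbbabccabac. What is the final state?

A --c--> A
A --b--> C
C --b--> A
A --a--> C
C --b--> A
A --c--> A
A --c--> A
A --a--> C
C --b--> A
A --a--> C
C --c--> D

D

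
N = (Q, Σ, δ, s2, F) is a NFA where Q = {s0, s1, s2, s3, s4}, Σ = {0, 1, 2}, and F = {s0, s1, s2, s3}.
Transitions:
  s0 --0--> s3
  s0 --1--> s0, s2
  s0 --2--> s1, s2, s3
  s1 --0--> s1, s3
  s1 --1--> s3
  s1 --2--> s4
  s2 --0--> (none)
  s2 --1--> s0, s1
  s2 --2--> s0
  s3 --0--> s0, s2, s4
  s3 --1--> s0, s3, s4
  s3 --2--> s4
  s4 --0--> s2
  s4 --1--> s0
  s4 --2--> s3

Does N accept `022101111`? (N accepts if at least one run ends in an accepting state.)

rejected

Start: {s2}
read 0: {}
The reachable set is empty and stays empty for the remaining 8 symbols.
Reachable ∩ accepting = {} — empty.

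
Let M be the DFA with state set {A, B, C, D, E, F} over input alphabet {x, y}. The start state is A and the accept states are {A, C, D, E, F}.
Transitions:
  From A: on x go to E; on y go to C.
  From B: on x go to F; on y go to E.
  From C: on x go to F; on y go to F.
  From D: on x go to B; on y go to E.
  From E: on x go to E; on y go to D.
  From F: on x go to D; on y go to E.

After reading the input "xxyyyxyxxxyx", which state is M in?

A --x--> E
E --x--> E
E --y--> D
D --y--> E
E --y--> D
D --x--> B
B --y--> E
E --x--> E
E --x--> E
E --x--> E
E --y--> D
D --x--> B

B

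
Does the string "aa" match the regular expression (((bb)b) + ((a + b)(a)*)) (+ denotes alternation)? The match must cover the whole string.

yes

The right alternative ((a+b)(a)*) matches aa.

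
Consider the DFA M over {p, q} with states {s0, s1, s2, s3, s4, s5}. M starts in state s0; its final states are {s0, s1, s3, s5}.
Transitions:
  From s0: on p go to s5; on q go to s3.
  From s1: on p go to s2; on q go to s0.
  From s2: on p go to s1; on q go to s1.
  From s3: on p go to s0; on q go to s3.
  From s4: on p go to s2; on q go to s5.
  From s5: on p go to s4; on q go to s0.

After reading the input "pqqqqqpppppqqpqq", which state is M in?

s3

s0 --p--> s5
s5 --q--> s0
s0 --q--> s3
s3 --q--> s3
s3 --q--> s3
s3 --q--> s3
s3 --p--> s0
s0 --p--> s5
s5 --p--> s4
s4 --p--> s2
s2 --p--> s1
s1 --q--> s0
s0 --q--> s3
s3 --p--> s0
s0 --q--> s3
s3 --q--> s3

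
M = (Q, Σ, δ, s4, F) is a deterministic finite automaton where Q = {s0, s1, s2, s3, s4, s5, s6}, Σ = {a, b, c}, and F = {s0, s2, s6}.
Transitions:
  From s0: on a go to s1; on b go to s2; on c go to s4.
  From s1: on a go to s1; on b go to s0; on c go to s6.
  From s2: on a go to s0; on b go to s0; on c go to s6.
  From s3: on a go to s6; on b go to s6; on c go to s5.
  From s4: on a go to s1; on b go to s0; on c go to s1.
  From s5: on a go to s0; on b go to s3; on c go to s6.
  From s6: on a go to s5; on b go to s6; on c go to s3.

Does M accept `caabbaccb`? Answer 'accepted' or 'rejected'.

s4 --c--> s1
s1 --a--> s1
s1 --a--> s1
s1 --b--> s0
s0 --b--> s2
s2 --a--> s0
s0 --c--> s4
s4 --c--> s1
s1 --b--> s0
End in state s0, which is an accepting state.

accepted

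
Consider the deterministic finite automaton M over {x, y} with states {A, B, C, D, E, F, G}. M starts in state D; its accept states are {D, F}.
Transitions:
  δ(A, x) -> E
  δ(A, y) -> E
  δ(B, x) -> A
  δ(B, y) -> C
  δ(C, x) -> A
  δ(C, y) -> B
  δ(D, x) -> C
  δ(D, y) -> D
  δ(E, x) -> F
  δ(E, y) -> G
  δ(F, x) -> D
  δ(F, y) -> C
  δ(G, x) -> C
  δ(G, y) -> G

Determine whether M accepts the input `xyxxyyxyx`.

rejected

D --x--> C
C --y--> B
B --x--> A
A --x--> E
E --y--> G
G --y--> G
G --x--> C
C --y--> B
B --x--> A
End in state A, which is not an accepting state.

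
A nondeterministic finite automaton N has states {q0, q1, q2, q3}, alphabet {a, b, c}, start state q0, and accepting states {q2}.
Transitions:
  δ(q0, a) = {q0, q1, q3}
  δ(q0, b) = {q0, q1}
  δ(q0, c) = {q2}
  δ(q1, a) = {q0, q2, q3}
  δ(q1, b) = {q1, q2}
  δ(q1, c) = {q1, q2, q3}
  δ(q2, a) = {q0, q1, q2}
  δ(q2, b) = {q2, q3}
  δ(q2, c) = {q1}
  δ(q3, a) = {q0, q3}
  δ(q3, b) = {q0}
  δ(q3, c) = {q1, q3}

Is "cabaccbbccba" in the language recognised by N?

Start: {q0}
read c: {q2}
read a: {q0, q1, q2}
read b: {q0, q1, q2, q3}
read a: {q0, q1, q2, q3}
read c: {q1, q2, q3}
read c: {q1, q2, q3}
read b: {q0, q1, q2, q3}
read b: {q0, q1, q2, q3}
read c: {q1, q2, q3}
read c: {q1, q2, q3}
read b: {q0, q1, q2, q3}
read a: {q0, q1, q2, q3}
Reachable ∩ accepting = {q2} — nonempty.

accepted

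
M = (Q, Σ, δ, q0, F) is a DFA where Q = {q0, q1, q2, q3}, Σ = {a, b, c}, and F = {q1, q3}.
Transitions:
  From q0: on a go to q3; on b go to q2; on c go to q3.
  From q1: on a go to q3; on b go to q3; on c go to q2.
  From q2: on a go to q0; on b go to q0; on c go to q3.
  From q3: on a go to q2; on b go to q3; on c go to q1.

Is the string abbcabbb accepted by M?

q0 --a--> q3
q3 --b--> q3
q3 --b--> q3
q3 --c--> q1
q1 --a--> q3
q3 --b--> q3
q3 --b--> q3
q3 --b--> q3
End in state q3, which is an accepting state.

accepted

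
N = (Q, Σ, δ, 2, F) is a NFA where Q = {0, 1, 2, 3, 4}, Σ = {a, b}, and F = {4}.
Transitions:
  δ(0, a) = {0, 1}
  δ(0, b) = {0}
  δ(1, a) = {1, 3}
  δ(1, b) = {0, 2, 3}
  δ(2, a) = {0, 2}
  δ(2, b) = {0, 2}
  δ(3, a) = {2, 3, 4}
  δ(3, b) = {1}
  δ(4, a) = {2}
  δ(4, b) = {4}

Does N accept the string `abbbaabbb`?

Start: {2}
read a: {0, 2}
read b: {0, 2}
read b: {0, 2}
read b: {0, 2}
read a: {0, 1, 2}
read a: {0, 1, 2, 3}
read b: {0, 1, 2, 3}
read b: {0, 1, 2, 3}
read b: {0, 1, 2, 3}
Reachable ∩ accepting = {} — empty.

rejected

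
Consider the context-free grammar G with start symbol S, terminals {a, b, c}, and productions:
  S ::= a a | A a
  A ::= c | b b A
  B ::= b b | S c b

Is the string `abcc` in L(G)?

no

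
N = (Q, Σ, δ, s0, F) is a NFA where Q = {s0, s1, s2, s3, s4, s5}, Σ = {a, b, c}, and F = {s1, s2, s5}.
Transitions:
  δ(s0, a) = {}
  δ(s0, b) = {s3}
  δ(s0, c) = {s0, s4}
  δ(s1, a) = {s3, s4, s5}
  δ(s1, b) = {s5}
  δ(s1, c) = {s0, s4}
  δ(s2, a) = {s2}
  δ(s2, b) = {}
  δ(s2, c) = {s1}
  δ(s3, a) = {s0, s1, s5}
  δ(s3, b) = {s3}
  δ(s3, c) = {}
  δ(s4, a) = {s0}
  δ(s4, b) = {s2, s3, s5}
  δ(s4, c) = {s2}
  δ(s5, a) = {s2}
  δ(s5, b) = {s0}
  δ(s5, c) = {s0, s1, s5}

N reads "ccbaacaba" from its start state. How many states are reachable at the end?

4

Start: {s0}
read c: {s0, s4}
read c: {s0, s2, s4}
read b: {s2, s3, s5}
read a: {s0, s1, s2, s5}
read a: {s2, s3, s4, s5}
read c: {s0, s1, s2, s5}
read a: {s2, s3, s4, s5}
read b: {s0, s2, s3, s5}
read a: {s0, s1, s2, s5}
Final reachable set {s0, s1, s2, s5} has 4 states.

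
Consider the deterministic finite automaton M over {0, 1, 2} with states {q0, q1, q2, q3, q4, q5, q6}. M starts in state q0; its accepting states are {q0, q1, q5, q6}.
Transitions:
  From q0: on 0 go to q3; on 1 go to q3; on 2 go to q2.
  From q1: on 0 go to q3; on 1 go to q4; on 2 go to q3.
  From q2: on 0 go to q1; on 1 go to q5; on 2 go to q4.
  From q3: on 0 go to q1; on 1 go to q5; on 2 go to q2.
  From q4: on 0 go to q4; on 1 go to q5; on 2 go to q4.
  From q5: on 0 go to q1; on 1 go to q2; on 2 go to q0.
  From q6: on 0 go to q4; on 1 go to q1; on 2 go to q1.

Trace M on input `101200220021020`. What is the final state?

q0 --1--> q3
q3 --0--> q1
q1 --1--> q4
q4 --2--> q4
q4 --0--> q4
q4 --0--> q4
q4 --2--> q4
q4 --2--> q4
q4 --0--> q4
q4 --0--> q4
q4 --2--> q4
q4 --1--> q5
q5 --0--> q1
q1 --2--> q3
q3 --0--> q1

q1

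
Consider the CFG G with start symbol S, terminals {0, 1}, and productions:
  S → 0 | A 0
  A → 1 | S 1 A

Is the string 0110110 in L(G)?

S ⇒ A0 ⇒ S1A0 ⇒ 01A0 ⇒ 01S1A0 ⇒ 01A01A0 ⇒ 01101A0 ⇒ 0110110

yes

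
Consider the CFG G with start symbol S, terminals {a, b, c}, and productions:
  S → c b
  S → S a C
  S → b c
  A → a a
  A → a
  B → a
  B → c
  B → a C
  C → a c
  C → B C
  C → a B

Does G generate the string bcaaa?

S ⇒ SaC ⇒ bcaC ⇒ bcaaB ⇒ bcaaa

yes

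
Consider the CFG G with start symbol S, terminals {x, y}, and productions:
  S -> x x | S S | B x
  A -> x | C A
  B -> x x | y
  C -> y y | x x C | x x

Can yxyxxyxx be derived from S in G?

no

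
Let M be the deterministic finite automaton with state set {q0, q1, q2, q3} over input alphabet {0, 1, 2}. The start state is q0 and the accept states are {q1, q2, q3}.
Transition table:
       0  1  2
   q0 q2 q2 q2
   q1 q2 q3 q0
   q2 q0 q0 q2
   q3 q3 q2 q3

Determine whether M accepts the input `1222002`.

q0 --1--> q2
q2 --2--> q2
q2 --2--> q2
q2 --2--> q2
q2 --0--> q0
q0 --0--> q2
q2 --2--> q2
End in state q2, which is an accepting state.

accepted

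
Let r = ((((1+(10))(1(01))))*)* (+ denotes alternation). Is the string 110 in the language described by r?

no

110 cannot be split into zero or more pieces each matching (((1+(10))(1(01))))*.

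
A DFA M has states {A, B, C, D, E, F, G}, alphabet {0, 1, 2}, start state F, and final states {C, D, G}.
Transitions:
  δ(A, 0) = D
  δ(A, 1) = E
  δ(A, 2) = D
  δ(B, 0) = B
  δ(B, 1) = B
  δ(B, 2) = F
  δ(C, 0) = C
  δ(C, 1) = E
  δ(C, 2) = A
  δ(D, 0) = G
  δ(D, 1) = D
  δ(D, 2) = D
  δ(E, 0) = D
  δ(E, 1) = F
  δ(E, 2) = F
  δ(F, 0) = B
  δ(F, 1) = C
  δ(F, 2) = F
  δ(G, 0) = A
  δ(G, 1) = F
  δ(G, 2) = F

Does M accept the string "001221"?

F --0--> B
B --0--> B
B --1--> B
B --2--> F
F --2--> F
F --1--> C
End in state C, which is an accepting state.

accepted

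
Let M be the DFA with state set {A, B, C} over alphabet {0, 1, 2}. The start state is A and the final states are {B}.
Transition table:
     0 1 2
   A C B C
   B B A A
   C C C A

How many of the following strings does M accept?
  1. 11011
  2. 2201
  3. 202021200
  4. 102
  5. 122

11011: rejected
2201: rejected
202021200: rejected
102: rejected
122: rejected

0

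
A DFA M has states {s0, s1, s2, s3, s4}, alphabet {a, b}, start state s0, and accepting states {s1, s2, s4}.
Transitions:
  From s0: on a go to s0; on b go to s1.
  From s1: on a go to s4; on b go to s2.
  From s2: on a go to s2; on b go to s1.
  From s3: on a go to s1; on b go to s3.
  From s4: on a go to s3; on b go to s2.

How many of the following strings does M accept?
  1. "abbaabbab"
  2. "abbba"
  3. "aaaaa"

"abbaabbab": accepted
"abbba": accepted
"aaaaa": rejected

2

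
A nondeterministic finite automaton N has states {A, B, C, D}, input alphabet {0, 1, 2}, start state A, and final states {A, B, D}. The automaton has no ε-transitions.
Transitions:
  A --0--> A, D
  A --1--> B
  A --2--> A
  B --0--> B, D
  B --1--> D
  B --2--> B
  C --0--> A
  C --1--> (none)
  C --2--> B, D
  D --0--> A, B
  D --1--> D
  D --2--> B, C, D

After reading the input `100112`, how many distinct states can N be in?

3

Start: {A}
read 1: {B}
read 0: {B, D}
read 0: {A, B, D}
read 1: {B, D}
read 1: {D}
read 2: {B, C, D}
Final reachable set {B, C, D} has 3 states.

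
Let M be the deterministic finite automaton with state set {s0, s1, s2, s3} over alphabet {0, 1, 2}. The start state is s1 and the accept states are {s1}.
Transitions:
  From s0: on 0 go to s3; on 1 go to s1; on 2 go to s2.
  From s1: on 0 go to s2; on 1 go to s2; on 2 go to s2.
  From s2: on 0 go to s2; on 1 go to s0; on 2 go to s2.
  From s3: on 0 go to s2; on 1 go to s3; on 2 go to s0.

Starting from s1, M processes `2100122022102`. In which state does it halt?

s0

s1 --2--> s2
s2 --1--> s0
s0 --0--> s3
s3 --0--> s2
s2 --1--> s0
s0 --2--> s2
s2 --2--> s2
s2 --0--> s2
s2 --2--> s2
s2 --2--> s2
s2 --1--> s0
s0 --0--> s3
s3 --2--> s0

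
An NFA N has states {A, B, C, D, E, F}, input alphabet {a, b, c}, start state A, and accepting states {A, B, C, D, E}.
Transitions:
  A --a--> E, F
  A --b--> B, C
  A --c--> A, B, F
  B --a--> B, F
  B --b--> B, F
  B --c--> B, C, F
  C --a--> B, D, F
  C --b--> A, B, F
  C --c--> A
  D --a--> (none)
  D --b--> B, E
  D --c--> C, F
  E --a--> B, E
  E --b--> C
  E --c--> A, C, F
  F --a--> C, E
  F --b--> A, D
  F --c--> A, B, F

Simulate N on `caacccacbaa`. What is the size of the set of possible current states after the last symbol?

Start: {A}
read c: {A, B, F}
read a: {B, C, E, F}
read a: {B, C, D, E, F}
read c: {A, B, C, F}
read c: {A, B, C, F}
read c: {A, B, C, F}
read a: {B, C, D, E, F}
read c: {A, B, C, F}
read b: {A, B, C, D, F}
read a: {B, C, D, E, F}
read a: {B, C, D, E, F}
Final reachable set {B, C, D, E, F} has 5 states.

5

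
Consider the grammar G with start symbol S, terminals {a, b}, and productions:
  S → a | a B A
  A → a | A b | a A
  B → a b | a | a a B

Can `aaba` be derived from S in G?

yes

S ⇒ aBA ⇒ aabA ⇒ aaba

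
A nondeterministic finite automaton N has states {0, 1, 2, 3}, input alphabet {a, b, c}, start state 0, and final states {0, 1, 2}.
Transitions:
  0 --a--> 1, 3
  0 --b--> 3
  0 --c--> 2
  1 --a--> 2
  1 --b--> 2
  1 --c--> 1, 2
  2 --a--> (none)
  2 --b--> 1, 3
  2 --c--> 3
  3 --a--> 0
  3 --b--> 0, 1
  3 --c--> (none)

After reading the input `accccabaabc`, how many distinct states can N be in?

Start: {0}
read a: {1, 3}
read c: {1, 2}
read c: {1, 2, 3}
read c: {1, 2, 3}
read c: {1, 2, 3}
read a: {0, 2}
read b: {1, 3}
read a: {0, 2}
read a: {1, 3}
read b: {0, 1, 2}
read c: {1, 2, 3}
Final reachable set {1, 2, 3} has 3 states.

3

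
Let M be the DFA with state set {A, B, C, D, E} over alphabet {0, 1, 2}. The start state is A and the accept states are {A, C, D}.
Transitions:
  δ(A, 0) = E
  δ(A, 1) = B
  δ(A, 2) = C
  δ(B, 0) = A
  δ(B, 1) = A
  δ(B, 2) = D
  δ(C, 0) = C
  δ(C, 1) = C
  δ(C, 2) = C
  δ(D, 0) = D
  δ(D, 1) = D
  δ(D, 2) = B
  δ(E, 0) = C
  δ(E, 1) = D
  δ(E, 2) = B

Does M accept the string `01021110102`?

A --0--> E
E --1--> D
D --0--> D
D --2--> B
B --1--> A
A --1--> B
B --1--> A
A --0--> E
E --1--> D
D --0--> D
D --2--> B
End in state B, which is not an accepting state.

rejected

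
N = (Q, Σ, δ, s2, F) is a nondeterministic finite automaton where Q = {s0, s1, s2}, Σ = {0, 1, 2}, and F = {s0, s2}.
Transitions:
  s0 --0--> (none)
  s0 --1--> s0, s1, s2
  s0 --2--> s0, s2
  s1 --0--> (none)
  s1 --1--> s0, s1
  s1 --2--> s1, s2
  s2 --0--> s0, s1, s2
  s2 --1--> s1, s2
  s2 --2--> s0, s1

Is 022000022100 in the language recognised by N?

Start: {s2}
read 0: {s0, s1, s2}
read 2: {s0, s1, s2}
read 2: {s0, s1, s2}
read 0: {s0, s1, s2}
read 0: {s0, s1, s2}
read 0: {s0, s1, s2}
read 0: {s0, s1, s2}
read 2: {s0, s1, s2}
read 2: {s0, s1, s2}
read 1: {s0, s1, s2}
read 0: {s0, s1, s2}
read 0: {s0, s1, s2}
Reachable ∩ accepting = {s0, s2} — nonempty.

accepted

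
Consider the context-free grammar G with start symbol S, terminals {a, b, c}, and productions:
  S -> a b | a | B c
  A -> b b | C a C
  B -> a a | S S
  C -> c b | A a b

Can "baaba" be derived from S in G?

no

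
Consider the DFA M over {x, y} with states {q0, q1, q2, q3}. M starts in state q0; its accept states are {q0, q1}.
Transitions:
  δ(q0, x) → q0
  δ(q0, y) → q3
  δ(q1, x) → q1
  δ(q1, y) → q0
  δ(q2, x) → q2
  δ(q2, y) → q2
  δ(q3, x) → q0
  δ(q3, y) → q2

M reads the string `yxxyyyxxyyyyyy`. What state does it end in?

q2

q0 --y--> q3
q3 --x--> q0
q0 --x--> q0
q0 --y--> q3
q3 --y--> q2
q2 --y--> q2
q2 --x--> q2
q2 --x--> q2
q2 --y--> q2
q2 --y--> q2
q2 --y--> q2
q2 --y--> q2
q2 --y--> q2
q2 --y--> q2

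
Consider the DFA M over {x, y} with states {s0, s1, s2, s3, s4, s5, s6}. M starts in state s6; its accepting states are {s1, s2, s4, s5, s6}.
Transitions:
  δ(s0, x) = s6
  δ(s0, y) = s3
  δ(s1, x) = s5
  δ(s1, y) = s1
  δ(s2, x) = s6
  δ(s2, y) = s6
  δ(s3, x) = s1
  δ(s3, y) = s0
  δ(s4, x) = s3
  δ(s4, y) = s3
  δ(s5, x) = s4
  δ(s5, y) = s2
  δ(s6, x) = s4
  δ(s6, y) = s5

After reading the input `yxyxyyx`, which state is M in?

s5

s6 --y--> s5
s5 --x--> s4
s4 --y--> s3
s3 --x--> s1
s1 --y--> s1
s1 --y--> s1
s1 --x--> s5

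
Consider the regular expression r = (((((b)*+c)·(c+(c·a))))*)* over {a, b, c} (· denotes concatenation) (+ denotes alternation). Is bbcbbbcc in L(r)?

Split into 3 pieces bbc · bbbc · c; each matches ((((b)*+c)·(c+(c·a))))*.

yes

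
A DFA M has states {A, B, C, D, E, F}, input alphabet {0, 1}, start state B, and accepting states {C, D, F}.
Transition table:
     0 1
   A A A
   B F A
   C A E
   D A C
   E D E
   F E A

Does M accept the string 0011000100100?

rejected

B --0--> F
F --0--> E
E --1--> E
E --1--> E
E --0--> D
D --0--> A
A --0--> A
A --1--> A
A --0--> A
A --0--> A
A --1--> A
A --0--> A
A --0--> A
End in state A, which is not an accepting state.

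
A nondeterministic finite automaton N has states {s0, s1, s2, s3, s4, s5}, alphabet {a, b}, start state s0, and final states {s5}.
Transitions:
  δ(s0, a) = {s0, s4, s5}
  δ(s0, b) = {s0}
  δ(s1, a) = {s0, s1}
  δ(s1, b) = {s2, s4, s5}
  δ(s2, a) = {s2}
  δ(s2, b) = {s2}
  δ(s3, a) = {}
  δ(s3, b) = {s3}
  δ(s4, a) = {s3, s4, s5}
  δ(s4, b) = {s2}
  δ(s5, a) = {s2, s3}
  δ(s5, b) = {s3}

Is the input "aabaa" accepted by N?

Start: {s0}
read a: {s0, s4, s5}
read a: {s0, s2, s3, s4, s5}
read b: {s0, s2, s3}
read a: {s0, s2, s4, s5}
read a: {s0, s2, s3, s4, s5}
Reachable ∩ accepting = {s5} — nonempty.

accepted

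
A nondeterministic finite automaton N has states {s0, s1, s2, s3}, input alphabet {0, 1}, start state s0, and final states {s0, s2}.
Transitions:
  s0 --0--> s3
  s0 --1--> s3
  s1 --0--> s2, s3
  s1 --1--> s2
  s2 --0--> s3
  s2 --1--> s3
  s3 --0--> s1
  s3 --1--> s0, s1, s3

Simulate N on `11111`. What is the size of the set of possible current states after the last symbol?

Start: {s0}
read 1: {s3}
read 1: {s0, s1, s3}
read 1: {s0, s1, s2, s3}
read 1: {s0, s1, s2, s3}
read 1: {s0, s1, s2, s3}
Final reachable set {s0, s1, s2, s3} has 4 states.

4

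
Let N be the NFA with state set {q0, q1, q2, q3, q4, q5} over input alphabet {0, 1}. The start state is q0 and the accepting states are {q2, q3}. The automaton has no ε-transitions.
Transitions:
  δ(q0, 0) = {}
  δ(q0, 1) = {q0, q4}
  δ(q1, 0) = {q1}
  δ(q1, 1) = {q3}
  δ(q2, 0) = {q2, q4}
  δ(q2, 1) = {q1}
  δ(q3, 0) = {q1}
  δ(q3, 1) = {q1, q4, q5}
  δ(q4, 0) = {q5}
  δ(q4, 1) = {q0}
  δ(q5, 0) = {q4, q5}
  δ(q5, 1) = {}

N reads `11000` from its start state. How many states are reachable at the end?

Start: {q0}
read 1: {q0, q4}
read 1: {q0, q4}
read 0: {q5}
read 0: {q4, q5}
read 0: {q4, q5}
Final reachable set {q4, q5} has 2 states.

2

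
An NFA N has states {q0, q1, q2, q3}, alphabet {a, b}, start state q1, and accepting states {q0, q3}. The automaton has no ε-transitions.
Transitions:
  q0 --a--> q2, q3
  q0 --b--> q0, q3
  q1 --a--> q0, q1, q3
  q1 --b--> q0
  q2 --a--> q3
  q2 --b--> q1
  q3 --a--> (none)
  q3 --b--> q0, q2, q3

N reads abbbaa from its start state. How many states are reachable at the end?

4

Start: {q1}
read a: {q0, q1, q3}
read b: {q0, q2, q3}
read b: {q0, q1, q2, q3}
read b: {q0, q1, q2, q3}
read a: {q0, q1, q2, q3}
read a: {q0, q1, q2, q3}
Final reachable set {q0, q1, q2, q3} has 4 states.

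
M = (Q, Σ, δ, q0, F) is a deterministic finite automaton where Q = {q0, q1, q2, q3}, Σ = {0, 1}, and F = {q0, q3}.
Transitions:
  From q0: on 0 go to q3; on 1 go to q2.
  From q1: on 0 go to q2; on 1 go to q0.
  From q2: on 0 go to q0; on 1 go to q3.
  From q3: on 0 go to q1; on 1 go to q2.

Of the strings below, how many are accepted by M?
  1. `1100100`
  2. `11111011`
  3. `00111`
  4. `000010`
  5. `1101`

4

`1100100`: rejected
`11111011`: accepted
`00111`: accepted
`000010`: accepted
`1101`: accepted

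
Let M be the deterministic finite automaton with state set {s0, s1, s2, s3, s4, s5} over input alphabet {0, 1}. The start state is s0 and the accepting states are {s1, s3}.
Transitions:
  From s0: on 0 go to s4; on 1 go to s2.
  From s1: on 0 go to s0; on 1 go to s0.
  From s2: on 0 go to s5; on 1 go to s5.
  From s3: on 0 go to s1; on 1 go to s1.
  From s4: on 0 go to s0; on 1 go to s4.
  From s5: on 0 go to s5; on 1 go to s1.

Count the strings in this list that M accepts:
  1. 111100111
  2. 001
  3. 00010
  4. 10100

1

111100111: accepted
001: rejected
00010: rejected
10100: rejected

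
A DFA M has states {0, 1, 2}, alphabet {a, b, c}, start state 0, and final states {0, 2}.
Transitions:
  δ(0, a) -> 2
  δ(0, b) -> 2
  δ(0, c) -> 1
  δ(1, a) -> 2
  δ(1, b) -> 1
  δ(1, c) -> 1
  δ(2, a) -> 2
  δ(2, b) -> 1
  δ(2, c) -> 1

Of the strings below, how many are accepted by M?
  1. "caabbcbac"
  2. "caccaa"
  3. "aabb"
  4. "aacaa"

2

"caabbcbac": rejected
"caccaa": accepted
"aabb": rejected
"aacaa": accepted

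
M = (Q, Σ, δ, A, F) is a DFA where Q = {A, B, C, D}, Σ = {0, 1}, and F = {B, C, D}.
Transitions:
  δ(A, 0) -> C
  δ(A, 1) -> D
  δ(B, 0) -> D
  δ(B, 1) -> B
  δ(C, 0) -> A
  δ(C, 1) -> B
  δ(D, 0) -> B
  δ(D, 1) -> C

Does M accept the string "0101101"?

A --0--> C
C --1--> B
B --0--> D
D --1--> C
C --1--> B
B --0--> D
D --1--> C
End in state C, which is an accepting state.

accepted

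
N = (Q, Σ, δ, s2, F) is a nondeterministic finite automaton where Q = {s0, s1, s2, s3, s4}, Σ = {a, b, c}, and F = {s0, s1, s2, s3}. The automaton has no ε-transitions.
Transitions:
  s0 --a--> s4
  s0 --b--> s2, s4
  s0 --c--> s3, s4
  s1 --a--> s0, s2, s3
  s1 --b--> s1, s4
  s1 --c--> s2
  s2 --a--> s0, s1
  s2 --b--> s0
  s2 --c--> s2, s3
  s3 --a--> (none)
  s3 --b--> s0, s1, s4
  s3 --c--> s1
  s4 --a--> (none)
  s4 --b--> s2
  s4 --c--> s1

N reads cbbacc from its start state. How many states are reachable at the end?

Start: {s2}
read c: {s2, s3}
read b: {s0, s1, s4}
read b: {s1, s2, s4}
read a: {s0, s1, s2, s3}
read c: {s1, s2, s3, s4}
read c: {s1, s2, s3}
Final reachable set {s1, s2, s3} has 3 states.

3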